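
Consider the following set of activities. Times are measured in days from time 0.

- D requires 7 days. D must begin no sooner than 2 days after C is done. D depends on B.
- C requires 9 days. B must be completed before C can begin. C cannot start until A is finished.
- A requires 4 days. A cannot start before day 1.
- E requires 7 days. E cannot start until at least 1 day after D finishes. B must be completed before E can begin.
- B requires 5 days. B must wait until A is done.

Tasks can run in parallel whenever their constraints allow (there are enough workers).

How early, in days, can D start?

After its own release at day 1, A can start at day 1 and finishes at day 5.
B cannot begin until A (finishes day 5). It runs from day 5 to 5 + 5 = day 10.
C cannot start until B (finishes day 10); A (finishes day 5). The controlling bound is day 10, so C finishes at 10 + 9 = day 19.
D waits on C (finishes day 19, plus 2-day gap → day 21); B (finishes day 10). The latest of these is day 21, which is the earliest D can start.

21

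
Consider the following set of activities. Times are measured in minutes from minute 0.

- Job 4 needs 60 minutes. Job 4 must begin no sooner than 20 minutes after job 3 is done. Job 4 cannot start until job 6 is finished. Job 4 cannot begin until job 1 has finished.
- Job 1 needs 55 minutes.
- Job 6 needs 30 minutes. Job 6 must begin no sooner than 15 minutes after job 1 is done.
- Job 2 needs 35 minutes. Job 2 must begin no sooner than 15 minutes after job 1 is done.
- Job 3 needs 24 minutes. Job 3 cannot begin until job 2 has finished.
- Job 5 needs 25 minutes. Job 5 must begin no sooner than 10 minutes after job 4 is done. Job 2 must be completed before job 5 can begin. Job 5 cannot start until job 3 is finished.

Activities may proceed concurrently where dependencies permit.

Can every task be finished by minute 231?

No

Job 1 can start immediately at minute 0; it finishes at minute 55.
After job 1 (finishes minute 55, plus 15-minute gap → minute 70), job 6 can start at minute 70 and finishes at minute 100.
After job 1 (finishes minute 55, plus 15-minute gap → minute 70), job 2 can start at minute 70 and finishes at minute 105.
Job 3 waits on job 2 (finishes minute 105), so it starts at minute 105 and finishes at 105 + 24 = minute 129.
For job 4: job 3 (finishes minute 129, plus 20-minute gap → minute 149); job 6 (finishes minute 100); job 1 (finishes minute 55). Taking the maximum gives a start of minute 149, and it finishes at 149 + 60 = minute 209.
Job 5 has to wait for job 4 (finishes minute 209, plus 10-minute gap → minute 219); job 2 (finishes minute 105); job 3 (finishes minute 129). The latest of these is minute 219, so job 5 runs minute 219 to 219 + 25 = minute 244.
The earliest everything can be done is minute 244, which is after the deadline of 231, so it is not possible.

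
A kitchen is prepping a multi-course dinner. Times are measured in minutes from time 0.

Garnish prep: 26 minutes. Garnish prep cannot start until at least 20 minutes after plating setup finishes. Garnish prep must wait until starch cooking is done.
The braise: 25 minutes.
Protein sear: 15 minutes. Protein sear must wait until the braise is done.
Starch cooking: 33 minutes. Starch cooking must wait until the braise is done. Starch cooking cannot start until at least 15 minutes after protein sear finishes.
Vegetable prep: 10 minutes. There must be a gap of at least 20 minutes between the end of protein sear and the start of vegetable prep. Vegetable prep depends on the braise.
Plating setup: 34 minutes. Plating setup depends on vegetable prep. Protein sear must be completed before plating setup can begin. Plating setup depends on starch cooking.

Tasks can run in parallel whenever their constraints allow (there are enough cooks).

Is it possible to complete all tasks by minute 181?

The braise can start immediately at minute 0; it finishes at minute 25.
Protein sear cannot begin until the braise (finishes minute 25). It runs from minute 25 to 25 + 15 = minute 40.
Starch cooking cannot start until the braise (finishes minute 25); protein sear (finishes minute 40, plus 15-minute gap → minute 55). The controlling bound is minute 55, so starch cooking finishes at 55 + 33 = minute 88.
Vegetable prep has to wait for protein sear (finishes minute 40, plus 20-minute gap → minute 60); the braise (finishes minute 25). The latest of these is minute 60, so vegetable prep runs minute 60 to 60 + 10 = minute 70.
Plating setup cannot start until vegetable prep (finishes minute 70); protein sear (finishes minute 40); starch cooking (finishes minute 88). The controlling bound is minute 88, so plating setup finishes at 88 + 34 = minute 122.
For garnish prep: plating setup (finishes minute 122, plus 20-minute gap → minute 142); starch cooking (finishes minute 88). Taking the maximum gives a start of minute 142, and it finishes at 142 + 26 = minute 168.
Every task is finished by minute 168, which is no later than the deadline of 181, so the schedule is feasible.

Yes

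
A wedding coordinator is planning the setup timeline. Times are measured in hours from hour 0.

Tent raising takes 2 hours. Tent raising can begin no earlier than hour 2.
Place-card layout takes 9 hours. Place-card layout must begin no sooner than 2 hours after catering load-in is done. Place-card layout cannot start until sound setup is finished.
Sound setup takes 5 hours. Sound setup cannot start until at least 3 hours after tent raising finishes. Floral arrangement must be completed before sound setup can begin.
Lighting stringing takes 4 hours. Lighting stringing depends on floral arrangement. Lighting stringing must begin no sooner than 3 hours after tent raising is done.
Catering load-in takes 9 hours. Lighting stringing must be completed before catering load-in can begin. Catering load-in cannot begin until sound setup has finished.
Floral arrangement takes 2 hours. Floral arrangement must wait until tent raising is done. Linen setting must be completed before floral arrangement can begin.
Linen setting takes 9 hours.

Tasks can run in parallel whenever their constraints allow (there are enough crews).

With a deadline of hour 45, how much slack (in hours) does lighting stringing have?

Nothing blocks linen setting, so it runs from hour 0 to hour 9.
Tent raising waits on its own release at hour 2, so it starts at hour 2 and finishes at 2 + 2 = hour 4.
For floral arrangement: tent raising (finishes hour 4); linen setting (finishes hour 9). Taking the maximum gives a start of hour 9, and it finishes at 9 + 2 = hour 11.
Lighting stringing needs all of floral arrangement (finishes hour 11); tent raising (finishes hour 4, plus 3-hour gap → hour 7). That puts its earliest start at hour 11; it finishes at 11 + 4 = hour 15.

Working backward from the deadline:
Nothing follows place-card layout; the deadline of hour 45 is its only limit. It must start by 45 − 9 = hour 36.
Catering load-in must finish before place-card layout (must start by hour 36, minus 2-hour gap → hour 34). With a 9-hour duration, catering load-in must start by 34 − 9 = hour 25.
Lighting stringing has to be done before catering load-in (must start by hour 25). That means finishing by hour 25, i.e. starting by 25 − 4 = hour 21.
So lighting stringing can start as early as hour 11 and as late as hour 21, giving 21 − 11 = 10 hours of slack.

10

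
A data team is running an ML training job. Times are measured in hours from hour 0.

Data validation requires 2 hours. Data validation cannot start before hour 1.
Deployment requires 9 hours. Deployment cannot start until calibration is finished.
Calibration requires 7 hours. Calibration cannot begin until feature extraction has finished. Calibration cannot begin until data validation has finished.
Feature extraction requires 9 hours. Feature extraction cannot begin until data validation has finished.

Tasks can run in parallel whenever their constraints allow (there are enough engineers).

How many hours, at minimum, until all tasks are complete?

Data validation cannot begin until its own release at hour 1. It runs from hour 1 to 1 + 2 = hour 3.
Feature extraction cannot begin until data validation (finishes hour 3). It runs from hour 3 to 3 + 9 = hour 12.
Calibration needs all of feature extraction (finishes hour 12); data validation (finishes hour 3). That puts its earliest start at hour 12; it finishes at 12 + 7 = hour 19.
Deployment cannot begin until calibration (finishes hour 19). It runs from hour 19 to 19 + 9 = hour 28.
All tasks are finished once the last one completes. Finish times: Data validation at 3, Feature extraction at 12, Calibration at 19, Deployment at 28. The latest is hour 28.

28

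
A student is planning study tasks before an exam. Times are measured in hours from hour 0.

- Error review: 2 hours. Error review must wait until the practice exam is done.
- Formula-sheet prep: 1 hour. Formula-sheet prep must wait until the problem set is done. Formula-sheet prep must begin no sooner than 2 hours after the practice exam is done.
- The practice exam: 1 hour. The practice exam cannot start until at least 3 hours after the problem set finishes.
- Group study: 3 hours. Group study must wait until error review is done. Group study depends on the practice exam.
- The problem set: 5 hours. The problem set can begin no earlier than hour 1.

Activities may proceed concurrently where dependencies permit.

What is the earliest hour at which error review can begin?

10

After its own release at hour 1, the problem set can start at hour 1 and finishes at hour 6.
The practice exam waits on the problem set (finishes hour 6, plus 3-hour gap → hour 9), so it starts at hour 9 and finishes at 9 + 1 = hour 10.
Error review waits on the practice exam (finishes hour 10), so the earliest it can start is hour 10.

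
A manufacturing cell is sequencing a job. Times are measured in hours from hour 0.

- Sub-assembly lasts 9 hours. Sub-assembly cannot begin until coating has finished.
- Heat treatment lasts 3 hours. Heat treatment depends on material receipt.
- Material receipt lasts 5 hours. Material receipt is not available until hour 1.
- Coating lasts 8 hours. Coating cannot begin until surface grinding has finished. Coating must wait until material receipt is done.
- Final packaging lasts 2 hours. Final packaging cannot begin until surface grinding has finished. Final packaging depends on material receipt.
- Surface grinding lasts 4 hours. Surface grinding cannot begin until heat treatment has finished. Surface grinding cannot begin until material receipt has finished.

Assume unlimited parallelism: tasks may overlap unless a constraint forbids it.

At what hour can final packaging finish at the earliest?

Material receipt cannot begin until its own release at hour 1. It runs from hour 1 to 1 + 5 = hour 6.
Heat treatment cannot begin until material receipt (finishes hour 6). It runs from hour 6 to 6 + 3 = hour 9.
For surface grinding: heat treatment (finishes hour 9); material receipt (finishes hour 6). Taking the maximum gives a start of hour 9, and it finishes at 9 + 4 = hour 13.
Final packaging cannot start until surface grinding (finishes hour 13); material receipt (finishes hour 6). The controlling bound is hour 13, so final packaging finishes at 13 + 2 = hour 15.

15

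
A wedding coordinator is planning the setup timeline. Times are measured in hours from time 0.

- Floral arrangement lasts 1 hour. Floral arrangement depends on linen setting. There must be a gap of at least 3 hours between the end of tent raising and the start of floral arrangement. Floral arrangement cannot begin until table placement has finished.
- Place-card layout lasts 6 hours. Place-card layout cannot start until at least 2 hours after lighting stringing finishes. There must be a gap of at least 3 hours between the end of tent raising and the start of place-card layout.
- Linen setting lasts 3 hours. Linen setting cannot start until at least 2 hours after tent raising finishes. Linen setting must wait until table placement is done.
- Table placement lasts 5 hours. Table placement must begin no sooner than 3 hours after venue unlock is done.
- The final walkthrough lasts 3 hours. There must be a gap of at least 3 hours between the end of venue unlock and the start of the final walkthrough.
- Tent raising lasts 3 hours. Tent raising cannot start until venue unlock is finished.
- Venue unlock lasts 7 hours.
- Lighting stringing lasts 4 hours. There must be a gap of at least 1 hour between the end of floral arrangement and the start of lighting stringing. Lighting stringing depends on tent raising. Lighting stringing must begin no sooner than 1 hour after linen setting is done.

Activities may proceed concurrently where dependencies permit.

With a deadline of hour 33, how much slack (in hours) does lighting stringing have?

1

Venue unlock has no prerequisites, so it starts at hour 0 and finishes at hour 7.
After venue unlock (finishes hour 7, plus 3-hour gap → hour 10), table placement can start at hour 10 and finishes at hour 15.
Tent raising cannot begin until venue unlock (finishes hour 7). It runs from hour 7 to 7 + 3 = hour 10.
Linen setting needs all of tent raising (finishes hour 10, plus 2-hour gap → hour 12); table placement (finishes hour 15). That puts its earliest start at hour 15; it finishes at 15 + 3 = hour 18.
Floral arrangement has to wait for linen setting (finishes hour 18); tent raising (finishes hour 10, plus 3-hour gap → hour 13); table placement (finishes hour 15). The latest of these is hour 18, so floral arrangement runs hour 18 to 18 + 1 = hour 19.
Lighting stringing needs all of floral arrangement (finishes hour 19, plus 1-hour gap → hour 20); tent raising (finishes hour 10); linen setting (finishes hour 18, plus 1-hour gap → hour 19). That puts its earliest start at hour 20; it finishes at 20 + 4 = hour 24.

Working backward from the deadline:
To finish by hour 33, place-card layout (duration 6) must start no later than hour 27.
Lighting stringing feeds into place-card layout (must start by hour 27, minus 2-hour gap → hour 25); so lighting stringing must finish by hour 25 and therefore start by hour 21.
So lighting stringing can start as early as hour 20 and as late as hour 21, giving 21 − 20 = 1 hour of slack.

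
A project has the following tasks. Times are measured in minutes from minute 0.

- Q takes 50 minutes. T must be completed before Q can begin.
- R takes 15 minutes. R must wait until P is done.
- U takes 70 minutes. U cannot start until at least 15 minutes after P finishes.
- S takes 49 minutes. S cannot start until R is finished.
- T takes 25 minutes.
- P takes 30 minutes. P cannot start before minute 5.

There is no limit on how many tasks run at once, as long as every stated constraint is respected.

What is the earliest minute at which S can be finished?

P cannot begin until its own release at minute 5. It runs from minute 5 to 5 + 30 = minute 35.
After P (finishes minute 35), R can start at minute 35 and finishes at minute 50.
S waits on R (finishes minute 50), so it starts at minute 50 and finishes at 50 + 49 = minute 99.

99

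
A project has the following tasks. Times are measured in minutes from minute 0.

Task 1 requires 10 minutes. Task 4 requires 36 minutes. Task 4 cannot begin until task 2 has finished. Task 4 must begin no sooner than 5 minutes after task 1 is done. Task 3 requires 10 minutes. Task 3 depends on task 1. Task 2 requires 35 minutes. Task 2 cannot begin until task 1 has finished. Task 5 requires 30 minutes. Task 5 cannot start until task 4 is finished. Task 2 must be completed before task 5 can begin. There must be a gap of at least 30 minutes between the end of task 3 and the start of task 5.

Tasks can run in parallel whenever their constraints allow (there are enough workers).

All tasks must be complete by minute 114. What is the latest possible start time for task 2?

13

Task 5 has no dependents, so it just needs to finish by minute 114. Starting by 114 − 30 = minute 84 achieves that.
Task 4 has to be done before task 5 (must start by minute 84). That means finishing by minute 84, i.e. starting by 84 − 36 = minute 48.
Task 2 must finish in time for task 4 (must start by minute 48); task 5 (must start by minute 84). The tightest is minute 48, so task 2 must start by 48 − 35 = minute 13.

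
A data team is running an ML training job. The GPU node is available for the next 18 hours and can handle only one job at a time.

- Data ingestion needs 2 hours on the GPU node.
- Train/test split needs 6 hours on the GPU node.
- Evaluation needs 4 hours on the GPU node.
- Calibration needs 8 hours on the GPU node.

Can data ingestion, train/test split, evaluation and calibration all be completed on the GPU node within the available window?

Running back to back, the jobs need 2 + 6 + 4 + 8 = 20 hours on the GPU node.
Since 20 > 18, they cannot all fit.

No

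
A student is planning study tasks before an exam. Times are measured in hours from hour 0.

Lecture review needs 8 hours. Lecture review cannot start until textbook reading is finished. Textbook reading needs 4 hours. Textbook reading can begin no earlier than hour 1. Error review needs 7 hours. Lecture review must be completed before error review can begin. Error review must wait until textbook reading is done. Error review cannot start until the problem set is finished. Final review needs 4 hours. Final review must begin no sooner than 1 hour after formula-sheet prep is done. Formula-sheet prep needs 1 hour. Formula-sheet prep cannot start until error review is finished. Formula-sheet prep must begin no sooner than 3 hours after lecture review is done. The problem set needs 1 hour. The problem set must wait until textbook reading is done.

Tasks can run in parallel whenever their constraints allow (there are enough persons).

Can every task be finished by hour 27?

Textbook reading cannot begin until its own release at hour 1. It runs from hour 1 to 1 + 4 = hour 5.
The problem set waits on textbook reading (finishes hour 5), so it starts at hour 5 and finishes at 5 + 1 = hour 6.
Lecture review cannot begin until textbook reading (finishes hour 5). It runs from hour 5 to 5 + 8 = hour 13.
For error review: lecture review (finishes hour 13); textbook reading (finishes hour 5); the problem set (finishes hour 6). Taking the maximum gives a start of hour 13, and it finishes at 13 + 7 = hour 20.
Formula-sheet prep cannot start until error review (finishes hour 20); lecture review (finishes hour 13, plus 3-hour gap → hour 16). The controlling bound is hour 20, so formula-sheet prep finishes at 20 + 1 = hour 21.
Final review waits on formula-sheet prep (finishes hour 21, plus 1-hour gap → hour 22), so it starts at hour 22 and finishes at 22 + 4 = hour 26.
Every task is finished by hour 26, which is no later than the deadline of 27, so the schedule is feasible.

Yes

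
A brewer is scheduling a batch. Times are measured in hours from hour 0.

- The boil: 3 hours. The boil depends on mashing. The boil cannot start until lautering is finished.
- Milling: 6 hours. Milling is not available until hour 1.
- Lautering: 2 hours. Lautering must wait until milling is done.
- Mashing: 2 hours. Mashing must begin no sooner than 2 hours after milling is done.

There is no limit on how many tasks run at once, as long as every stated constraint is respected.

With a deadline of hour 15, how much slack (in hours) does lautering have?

3

Milling waits on its own release at hour 1, so it starts at hour 1 and finishes at 1 + 6 = hour 7.
After milling (finishes hour 7), lautering can start at hour 7 and finishes at hour 9.

Working backward from the deadline:
To finish by hour 15, the boil (duration 3) must start no later than hour 12.
Since the boil (must start by hour 12) depends on it, lautering must finish by hour 12. Backing off its 2-hour duration gives a latest start of hour 10.
So lautering can start as early as hour 7 and as late as hour 10, giving 10 − 7 = 3 hours of slack.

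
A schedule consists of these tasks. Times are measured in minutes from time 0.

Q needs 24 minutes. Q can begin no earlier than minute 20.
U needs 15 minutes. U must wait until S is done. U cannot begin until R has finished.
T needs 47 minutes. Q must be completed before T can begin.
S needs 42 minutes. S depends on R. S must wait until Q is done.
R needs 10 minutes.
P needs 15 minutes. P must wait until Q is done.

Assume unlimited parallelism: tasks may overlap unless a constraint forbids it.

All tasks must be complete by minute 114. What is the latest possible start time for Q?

33

P has no dependents, so it just needs to finish by minute 114. Starting by 114 − 15 = minute 99 achieves that.
U has no dependents, so it just needs to finish by minute 114. Starting by 114 − 15 = minute 99 achieves that.
S has to be done before U (must start by minute 99). That means finishing by minute 99, i.e. starting by 99 − 42 = minute 57.
To finish by minute 114, T (duration 47) must start no later than minute 67.
Q feeds P (must start by minute 99); S (must start by minute 57); T (must start by minute 67). Taking the minimum, Q must finish by minute 57 and start by 57 − 24 = minute 33.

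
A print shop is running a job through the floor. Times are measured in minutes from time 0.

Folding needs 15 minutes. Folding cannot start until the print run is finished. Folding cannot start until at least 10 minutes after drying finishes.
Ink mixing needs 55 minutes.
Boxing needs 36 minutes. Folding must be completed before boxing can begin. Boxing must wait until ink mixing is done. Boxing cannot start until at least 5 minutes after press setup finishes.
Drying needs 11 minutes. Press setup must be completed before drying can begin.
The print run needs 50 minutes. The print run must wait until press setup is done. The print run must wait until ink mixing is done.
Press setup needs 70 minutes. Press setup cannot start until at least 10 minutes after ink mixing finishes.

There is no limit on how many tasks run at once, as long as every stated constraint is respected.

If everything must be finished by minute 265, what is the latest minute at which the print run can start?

Boxing has no dependents, so it just needs to finish by minute 265. Starting by 265 − 36 = minute 229 achieves that.
Folding must finish before boxing (must start by minute 229). With a 15-minute duration, folding must start by 229 − 15 = minute 214.
The print run feeds into folding (must start by minute 214); so the print run must finish by minute 214 and therefore start by minute 164.

164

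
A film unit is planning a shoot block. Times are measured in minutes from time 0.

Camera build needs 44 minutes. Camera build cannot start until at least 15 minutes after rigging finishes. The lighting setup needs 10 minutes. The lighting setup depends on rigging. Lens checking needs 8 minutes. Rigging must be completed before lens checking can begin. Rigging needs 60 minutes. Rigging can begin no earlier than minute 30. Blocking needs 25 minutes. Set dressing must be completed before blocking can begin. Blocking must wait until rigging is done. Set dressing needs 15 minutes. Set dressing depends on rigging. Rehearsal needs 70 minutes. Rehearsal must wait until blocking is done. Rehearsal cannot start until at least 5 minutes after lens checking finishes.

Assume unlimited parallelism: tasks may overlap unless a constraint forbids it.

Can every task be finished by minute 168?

After its own release at minute 30, rigging can start at minute 30 and finishes at minute 90.
Lens checking waits on rigging (finishes minute 90), so it starts at minute 90 and finishes at 90 + 8 = minute 98.
Camera build cannot begin until rigging (finishes minute 90, plus 15-minute gap → minute 105). It runs from minute 105 to 105 + 44 = minute 149.
The lighting setup cannot begin until rigging (finishes minute 90). It runs from minute 90 to 90 + 10 = minute 100.
After rigging (finishes minute 90), set dressing can start at minute 90 and finishes at minute 105.
Blocking cannot start until set dressing (finishes minute 105); rigging (finishes minute 90). The controlling bound is minute 105, so blocking finishes at 105 + 25 = minute 130.
Rehearsal needs all of blocking (finishes minute 130); lens checking (finishes minute 98, plus 5-minute gap → minute 103). That puts its earliest start at minute 130; it finishes at 130 + 70 = minute 200.
The earliest everything can be done is minute 200, which is after the deadline of 168, so it is not possible.

No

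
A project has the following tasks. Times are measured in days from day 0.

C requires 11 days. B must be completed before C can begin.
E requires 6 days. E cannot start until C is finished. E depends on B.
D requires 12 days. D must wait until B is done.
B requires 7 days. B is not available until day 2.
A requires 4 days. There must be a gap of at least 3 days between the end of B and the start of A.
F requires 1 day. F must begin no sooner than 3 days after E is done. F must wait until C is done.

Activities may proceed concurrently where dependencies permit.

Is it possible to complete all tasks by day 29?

B waits on its own release at day 2, so it starts at day 2 and finishes at 2 + 7 = day 9.
D cannot begin until B (finishes day 9). It runs from day 9 to 9 + 12 = day 21.
After B (finishes day 9), C can start at day 9 and finishes at day 20.
For E: C (finishes day 20); B (finishes day 9). Taking the maximum gives a start of day 20, and it finishes at 20 + 6 = day 26.
For F: E (finishes day 26, plus 3-day gap → day 29); C (finishes day 20). Taking the maximum gives a start of day 29, and it finishes at 29 + 1 = day 30.
A waits on B (finishes day 9, plus 3-day gap → day 12), so it starts at day 12 and finishes at 12 + 4 = day 16.
The earliest everything can be done is day 30, which is after the deadline of 29, so it is not possible.

No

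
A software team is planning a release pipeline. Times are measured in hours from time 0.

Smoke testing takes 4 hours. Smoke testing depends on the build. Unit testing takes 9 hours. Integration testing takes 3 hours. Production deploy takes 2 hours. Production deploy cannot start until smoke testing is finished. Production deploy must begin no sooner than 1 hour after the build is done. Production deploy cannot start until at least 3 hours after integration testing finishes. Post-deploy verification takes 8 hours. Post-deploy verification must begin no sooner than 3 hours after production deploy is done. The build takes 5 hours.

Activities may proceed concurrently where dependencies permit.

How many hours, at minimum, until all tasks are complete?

22

Integration testing has no prerequisites, so it starts at hour 0 and finishes at hour 3.
Nothing blocks unit testing, so it runs from hour 0 to hour 9.
Nothing blocks the build, so it runs from hour 0 to hour 5.
After the build (finishes hour 5), smoke testing can start at hour 5 and finishes at hour 9.
For production deploy: smoke testing (finishes hour 9); the build (finishes hour 5, plus 1-hour gap → hour 6); integration testing (finishes hour 3, plus 3-hour gap → hour 6). Taking the maximum gives a start of hour 9, and it finishes at 9 + 2 = hour 11.
Post-deploy verification cannot begin until production deploy (finishes hour 11, plus 3-hour gap → hour 14). It runs from hour 14 to 14 + 8 = hour 22.
All tasks are finished once the last one completes. Finish times: The build at 5, Unit testing at 9, Integration testing at 3, Smoke testing at 9, Production deploy at 11, Post-deploy verification at 22. The latest is hour 22.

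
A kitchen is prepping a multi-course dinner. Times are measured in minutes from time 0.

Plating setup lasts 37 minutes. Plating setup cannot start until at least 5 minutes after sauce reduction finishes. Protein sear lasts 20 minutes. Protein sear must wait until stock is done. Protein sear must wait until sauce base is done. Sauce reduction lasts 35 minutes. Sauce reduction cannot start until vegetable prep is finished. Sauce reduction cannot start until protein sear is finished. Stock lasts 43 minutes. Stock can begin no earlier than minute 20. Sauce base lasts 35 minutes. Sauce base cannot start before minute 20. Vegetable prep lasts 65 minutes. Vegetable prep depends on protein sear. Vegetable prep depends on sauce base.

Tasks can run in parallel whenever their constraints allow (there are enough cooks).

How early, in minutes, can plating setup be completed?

225

Sauce base waits on its own release at minute 20, so it starts at minute 20 and finishes at 20 + 35 = minute 55.
Stock waits on its own release at minute 20, so it starts at minute 20 and finishes at 20 + 43 = minute 63.
Protein sear needs all of stock (finishes minute 63); sauce base (finishes minute 55). That puts its earliest start at minute 63; it finishes at 63 + 20 = minute 83.
For vegetable prep: protein sear (finishes minute 83); sauce base (finishes minute 55). Taking the maximum gives a start of minute 83, and it finishes at 83 + 65 = minute 148.
Sauce reduction has to wait for vegetable prep (finishes minute 148); protein sear (finishes minute 83). The latest of these is minute 148, so sauce reduction runs minute 148 to 148 + 35 = minute 183.
Plating setup waits on sauce reduction (finishes minute 183, plus 5-minute gap → minute 188), so it starts at minute 188 and finishes at 188 + 37 = minute 225.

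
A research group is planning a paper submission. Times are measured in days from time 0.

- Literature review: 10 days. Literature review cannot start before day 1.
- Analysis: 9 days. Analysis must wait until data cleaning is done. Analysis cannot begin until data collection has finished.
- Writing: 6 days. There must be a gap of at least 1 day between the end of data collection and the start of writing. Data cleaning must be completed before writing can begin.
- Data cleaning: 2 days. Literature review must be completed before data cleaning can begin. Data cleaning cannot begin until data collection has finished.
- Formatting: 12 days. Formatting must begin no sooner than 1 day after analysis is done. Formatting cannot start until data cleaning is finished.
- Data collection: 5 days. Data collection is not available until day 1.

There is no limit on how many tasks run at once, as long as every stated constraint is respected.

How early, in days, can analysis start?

13

After its own release at day 1, data collection can start at day 1 and finishes at day 6.
After its own release at day 1, literature review can start at day 1 and finishes at day 11.
Data cleaning cannot start until literature review (finishes day 11); data collection (finishes day 6). The controlling bound is day 11, so data cleaning finishes at 11 + 2 = day 13.
Analysis waits on data cleaning (finishes day 13); data collection (finishes day 6). The latest of these is day 13, which is the earliest analysis can start.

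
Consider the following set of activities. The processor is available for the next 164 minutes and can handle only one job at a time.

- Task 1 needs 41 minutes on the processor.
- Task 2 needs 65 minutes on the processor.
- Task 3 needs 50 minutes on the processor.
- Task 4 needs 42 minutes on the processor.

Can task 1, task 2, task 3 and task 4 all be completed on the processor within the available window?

Running back to back, the jobs need 41 + 65 + 50 + 42 = 198 minutes on the processor.
Since 198 > 164, they cannot all fit.

No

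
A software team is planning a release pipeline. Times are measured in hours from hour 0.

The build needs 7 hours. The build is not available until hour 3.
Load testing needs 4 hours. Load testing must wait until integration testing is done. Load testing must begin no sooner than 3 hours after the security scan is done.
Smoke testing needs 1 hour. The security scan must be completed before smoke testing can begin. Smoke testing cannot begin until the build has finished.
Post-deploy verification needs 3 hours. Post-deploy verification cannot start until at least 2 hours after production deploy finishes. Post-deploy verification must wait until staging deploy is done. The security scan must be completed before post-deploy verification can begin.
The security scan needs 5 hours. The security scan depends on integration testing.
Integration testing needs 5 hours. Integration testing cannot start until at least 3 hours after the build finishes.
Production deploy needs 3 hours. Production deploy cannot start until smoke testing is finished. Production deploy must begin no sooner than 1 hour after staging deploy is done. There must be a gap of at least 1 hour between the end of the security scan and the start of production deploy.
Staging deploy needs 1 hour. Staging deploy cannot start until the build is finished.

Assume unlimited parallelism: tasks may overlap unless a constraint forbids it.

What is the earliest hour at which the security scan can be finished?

The build cannot begin until its own release at hour 3. It runs from hour 3 to 3 + 7 = hour 10.
Integration testing waits on the build (finishes hour 10, plus 3-hour gap → hour 13), so it starts at hour 13 and finishes at 13 + 5 = hour 18.
The security scan cannot begin until integration testing (finishes hour 18). It runs from hour 18 to 18 + 5 = hour 23.

23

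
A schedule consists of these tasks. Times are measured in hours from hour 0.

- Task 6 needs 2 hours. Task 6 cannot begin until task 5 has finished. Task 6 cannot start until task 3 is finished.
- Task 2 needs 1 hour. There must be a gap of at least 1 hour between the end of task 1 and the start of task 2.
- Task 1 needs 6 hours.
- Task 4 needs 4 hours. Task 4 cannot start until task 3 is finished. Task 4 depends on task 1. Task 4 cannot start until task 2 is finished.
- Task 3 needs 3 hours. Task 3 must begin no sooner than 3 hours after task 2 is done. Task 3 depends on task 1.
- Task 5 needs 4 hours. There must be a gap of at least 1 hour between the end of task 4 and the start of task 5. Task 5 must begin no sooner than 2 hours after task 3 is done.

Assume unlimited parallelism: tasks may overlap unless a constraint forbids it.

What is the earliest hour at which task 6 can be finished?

Task 1 has no prerequisites, so it starts at hour 0 and finishes at hour 6.
After task 1 (finishes hour 6, plus 1-hour gap → hour 7), task 2 can start at hour 7 and finishes at hour 8.
For task 3: task 2 (finishes hour 8, plus 3-hour gap → hour 11); task 1 (finishes hour 6). Taking the maximum gives a start of hour 11, and it finishes at 11 + 3 = hour 14.
Task 4 cannot start until task 3 (finishes hour 14); task 1 (finishes hour 6); task 2 (finishes hour 8). The controlling bound is hour 14, so task 4 finishes at 14 + 4 = hour 18.
For task 5: task 4 (finishes hour 18, plus 1-hour gap → hour 19); task 3 (finishes hour 14, plus 2-hour gap → hour 16). Taking the maximum gives a start of hour 19, and it finishes at 19 + 4 = hour 23.
Task 6 needs all of task 5 (finishes hour 23); task 3 (finishes hour 14). That puts its earliest start at hour 23; it finishes at 23 + 2 = hour 25.

25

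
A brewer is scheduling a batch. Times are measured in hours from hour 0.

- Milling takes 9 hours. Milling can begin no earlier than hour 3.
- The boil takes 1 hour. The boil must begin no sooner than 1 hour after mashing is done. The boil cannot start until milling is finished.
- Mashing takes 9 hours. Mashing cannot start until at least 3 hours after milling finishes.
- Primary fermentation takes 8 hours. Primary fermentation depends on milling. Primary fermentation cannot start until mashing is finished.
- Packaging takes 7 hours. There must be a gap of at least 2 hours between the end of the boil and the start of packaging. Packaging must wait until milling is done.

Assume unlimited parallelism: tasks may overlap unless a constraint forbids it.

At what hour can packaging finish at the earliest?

35

Milling cannot begin until its own release at hour 3. It runs from hour 3 to 3 + 9 = hour 12.
After milling (finishes hour 12, plus 3-hour gap → hour 15), mashing can start at hour 15 and finishes at hour 24.
For the boil: mashing (finishes hour 24, plus 1-hour gap → hour 25); milling (finishes hour 12). Taking the maximum gives a start of hour 25, and it finishes at 25 + 1 = hour 26.
Packaging cannot start until the boil (finishes hour 26, plus 2-hour gap → hour 28); milling (finishes hour 12). The controlling bound is hour 28, so packaging finishes at 28 + 7 = hour 35.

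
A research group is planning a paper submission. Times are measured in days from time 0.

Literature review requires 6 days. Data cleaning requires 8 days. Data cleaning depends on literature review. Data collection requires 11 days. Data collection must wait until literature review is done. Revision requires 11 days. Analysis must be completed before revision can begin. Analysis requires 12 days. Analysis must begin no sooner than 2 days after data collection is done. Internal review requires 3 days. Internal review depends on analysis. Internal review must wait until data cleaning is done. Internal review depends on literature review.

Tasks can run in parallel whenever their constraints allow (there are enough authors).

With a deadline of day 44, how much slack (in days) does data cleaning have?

Literature review has no prerequisites, so it starts at day 0 and finishes at day 6.
Data cleaning waits on literature review (finishes day 6), so it starts at day 6 and finishes at 6 + 8 = day 14.

Working backward from the deadline:
Internal review has no dependents, so it just needs to finish by day 44. Starting by 44 − 3 = day 41 achieves that.
Since internal review (must start by day 41) depends on it, data cleaning must finish by day 41. Backing off its 8-day duration gives a latest start of day 33.
So data cleaning can start as early as day 6 and as late as day 33, giving 33 − 6 = 27 days of slack.

27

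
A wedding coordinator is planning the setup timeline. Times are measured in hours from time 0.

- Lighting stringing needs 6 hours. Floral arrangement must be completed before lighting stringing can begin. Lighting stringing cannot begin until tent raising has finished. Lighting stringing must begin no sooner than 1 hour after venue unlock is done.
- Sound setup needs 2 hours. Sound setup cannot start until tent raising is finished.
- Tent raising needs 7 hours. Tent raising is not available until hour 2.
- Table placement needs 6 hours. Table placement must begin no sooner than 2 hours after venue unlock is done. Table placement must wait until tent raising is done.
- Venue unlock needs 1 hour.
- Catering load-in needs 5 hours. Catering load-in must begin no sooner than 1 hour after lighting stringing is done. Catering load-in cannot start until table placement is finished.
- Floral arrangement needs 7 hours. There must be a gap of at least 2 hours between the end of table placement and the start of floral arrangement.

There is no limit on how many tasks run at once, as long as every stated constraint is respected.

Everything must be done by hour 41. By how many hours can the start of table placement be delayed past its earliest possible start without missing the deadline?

5

Tent raising waits on its own release at hour 2, so it starts at hour 2 and finishes at 2 + 7 = hour 9.
Nothing blocks venue unlock, so it runs from hour 0 to hour 1.
Table placement has to wait for venue unlock (finishes hour 1, plus 2-hour gap → hour 3); tent raising (finishes hour 9). The latest of these is hour 9, so table placement runs hour 9 to 9 + 6 = hour 15.

Working backward from the deadline:
To finish by hour 41, catering load-in (duration 5) must start no later than hour 36.
Lighting stringing must finish before catering load-in (must start by hour 36, minus 1-hour gap → hour 35). With a 6-hour duration, lighting stringing must start by 35 − 6 = hour 29.
Floral arrangement must finish before lighting stringing (must start by hour 29). With a 7-hour duration, floral arrangement must start by 29 − 7 = hour 22.
For table placement: floral arrangement (must start by hour 22, minus 2-hour gap → hour 20); catering load-in (must start by hour 36). The most restrictive is hour 20; with a 6-hour duration, table placement must start by hour 14.
So table placement can start as early as hour 9 and as late as hour 14, giving 14 − 9 = 5 hours of slack.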